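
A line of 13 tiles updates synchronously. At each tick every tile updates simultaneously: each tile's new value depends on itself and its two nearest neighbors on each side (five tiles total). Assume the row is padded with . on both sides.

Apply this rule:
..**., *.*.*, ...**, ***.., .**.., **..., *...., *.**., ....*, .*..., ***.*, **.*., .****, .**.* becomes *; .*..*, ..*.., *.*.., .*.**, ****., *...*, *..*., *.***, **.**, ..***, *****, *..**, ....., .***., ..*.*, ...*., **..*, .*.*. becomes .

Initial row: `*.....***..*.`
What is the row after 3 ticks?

..*.***...**.

tick 1: .**.**..*...*
tick 2: ***.**...*...
tick 3: ..*.***...**.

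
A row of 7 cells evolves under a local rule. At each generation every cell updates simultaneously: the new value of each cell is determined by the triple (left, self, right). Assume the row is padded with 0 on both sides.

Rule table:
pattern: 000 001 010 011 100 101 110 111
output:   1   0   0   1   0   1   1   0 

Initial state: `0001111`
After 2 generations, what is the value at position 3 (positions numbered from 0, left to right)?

0

generation 1: 1101001
generation 2: 1110000
position 3 holds 0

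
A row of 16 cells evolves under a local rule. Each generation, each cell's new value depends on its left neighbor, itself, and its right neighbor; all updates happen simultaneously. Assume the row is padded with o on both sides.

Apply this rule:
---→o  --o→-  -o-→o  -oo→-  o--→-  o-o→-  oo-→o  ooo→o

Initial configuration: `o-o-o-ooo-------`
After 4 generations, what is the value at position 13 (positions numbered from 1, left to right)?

-

o-o-o--oo-ooooo-
o-o-o---o--oooo-
o-o-o-o-o---ooo-
o-o-o-o-o-o--oo-
position 13 holds -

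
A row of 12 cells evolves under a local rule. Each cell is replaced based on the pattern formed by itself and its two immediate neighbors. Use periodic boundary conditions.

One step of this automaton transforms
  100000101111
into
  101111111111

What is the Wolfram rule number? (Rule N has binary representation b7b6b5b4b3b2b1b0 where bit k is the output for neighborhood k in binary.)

position 9: 111 → 1  (bit 7 = 1)
position 0: 110 → 1  (bit 6 = 1)
position 7: 101 → 1  (bit 5 = 1)
position 1: 100 → 0  (bit 4 = 0)
position 8: 011 → 1  (bit 3 = 1)
position 6: 010 → 1  (bit 2 = 1)
position 5: 001 → 1  (bit 1 = 1)
position 2: 000 → 1  (bit 0 = 1)
bits b7..b0 = 11101111 = 239

239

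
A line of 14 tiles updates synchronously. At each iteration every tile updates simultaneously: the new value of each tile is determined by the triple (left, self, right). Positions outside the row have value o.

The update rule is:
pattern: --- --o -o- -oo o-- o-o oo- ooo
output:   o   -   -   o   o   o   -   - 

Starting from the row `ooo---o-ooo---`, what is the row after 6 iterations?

o-o--o-o-oo-oo

---oo--oo--oo-
oo-o-o-o-o-o-o
--o-o-o-o-o-oo
o--o-o-o-o-oo-
-o--o-o-o-oo-o
o-o--o-o-oo-oo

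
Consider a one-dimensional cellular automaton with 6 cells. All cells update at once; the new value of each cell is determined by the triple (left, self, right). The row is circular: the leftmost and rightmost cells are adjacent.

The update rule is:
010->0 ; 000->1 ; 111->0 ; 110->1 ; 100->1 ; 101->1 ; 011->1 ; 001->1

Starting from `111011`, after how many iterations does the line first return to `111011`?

iteration 1: 001110
iteration 2: 111011

2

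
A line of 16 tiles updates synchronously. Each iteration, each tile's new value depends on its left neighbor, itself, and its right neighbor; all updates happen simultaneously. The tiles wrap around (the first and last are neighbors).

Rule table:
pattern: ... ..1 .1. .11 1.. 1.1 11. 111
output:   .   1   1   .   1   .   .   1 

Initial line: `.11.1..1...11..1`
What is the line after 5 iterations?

iteration 1: ....11111.1..111
iteration 2: 1..1.111..111.1.
iteration 3: 1111..1.11.1..1.
iteration 4: .11.111....1111.
iteration 5: 1....1.1..1.11.1

1....1.1..1.11.1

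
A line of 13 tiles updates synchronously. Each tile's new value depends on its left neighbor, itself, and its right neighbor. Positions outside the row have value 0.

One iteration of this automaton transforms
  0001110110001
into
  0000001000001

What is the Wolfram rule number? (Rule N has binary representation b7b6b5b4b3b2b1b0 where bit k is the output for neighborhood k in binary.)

36

position 4: 111 → 0  (bit 7 = 0)
position 5: 110 → 0  (bit 6 = 0)
position 6: 101 → 1  (bit 5 = 1)
position 9: 100 → 0  (bit 4 = 0)
position 3: 011 → 0  (bit 3 = 0)
position 12: 010 → 1  (bit 2 = 1)
position 2: 001 → 0  (bit 1 = 0)
position 0: 000 → 0  (bit 0 = 0)
bits b7..b0 = 00100100 = 36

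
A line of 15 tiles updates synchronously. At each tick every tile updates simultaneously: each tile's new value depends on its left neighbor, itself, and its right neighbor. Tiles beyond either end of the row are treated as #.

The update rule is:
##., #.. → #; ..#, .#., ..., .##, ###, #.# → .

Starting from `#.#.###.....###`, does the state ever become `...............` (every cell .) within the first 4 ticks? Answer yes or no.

#.....##.......
##.....##......
.##.....##.....
..##.....##....
tick 4 is ..##.....##...., still not uniform .

no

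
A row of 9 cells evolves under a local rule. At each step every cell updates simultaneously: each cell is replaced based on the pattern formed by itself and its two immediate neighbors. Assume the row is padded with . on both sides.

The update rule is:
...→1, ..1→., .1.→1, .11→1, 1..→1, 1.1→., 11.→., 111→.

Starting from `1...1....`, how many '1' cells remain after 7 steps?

111.11111
1...1....  (repeats step 0; period 2)
step 7: 111.11111
count of 1: 8

8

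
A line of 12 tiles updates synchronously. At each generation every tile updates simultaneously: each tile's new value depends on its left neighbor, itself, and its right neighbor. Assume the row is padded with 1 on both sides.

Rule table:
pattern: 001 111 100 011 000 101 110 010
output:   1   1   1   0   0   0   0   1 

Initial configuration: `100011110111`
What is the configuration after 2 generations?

010100010101

generation 1: 010101100011
generation 2: 010100010101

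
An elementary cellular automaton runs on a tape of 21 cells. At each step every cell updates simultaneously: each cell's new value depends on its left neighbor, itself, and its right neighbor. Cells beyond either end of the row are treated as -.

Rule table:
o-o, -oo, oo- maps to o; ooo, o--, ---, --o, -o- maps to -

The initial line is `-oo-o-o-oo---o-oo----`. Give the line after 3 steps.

--ooooooo------o-----

-ooo-o-ooo----ooo----
-o-oo-oo-o----o-o----
--ooooooo------o-----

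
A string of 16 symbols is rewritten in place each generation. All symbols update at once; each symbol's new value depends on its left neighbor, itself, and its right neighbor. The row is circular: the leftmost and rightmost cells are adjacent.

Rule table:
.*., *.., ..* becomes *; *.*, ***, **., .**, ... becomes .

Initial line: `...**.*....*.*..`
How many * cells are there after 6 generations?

..*...**..**.**.
.***.*..**.....*
.....***..*...**
*...*...****.*..
**.***.*.....***
.......**...*...
count of *: 3

3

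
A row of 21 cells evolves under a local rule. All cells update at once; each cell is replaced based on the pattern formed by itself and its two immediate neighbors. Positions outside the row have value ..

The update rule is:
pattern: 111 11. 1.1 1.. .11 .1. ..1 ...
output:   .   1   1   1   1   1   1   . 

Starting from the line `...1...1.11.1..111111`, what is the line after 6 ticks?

..111.1111111111....1
.11.111........11..11
11111.11......1111111
1...11111....11.....1
11.11...11..1111...11
111111.111111..11.111

111111.111111..11.111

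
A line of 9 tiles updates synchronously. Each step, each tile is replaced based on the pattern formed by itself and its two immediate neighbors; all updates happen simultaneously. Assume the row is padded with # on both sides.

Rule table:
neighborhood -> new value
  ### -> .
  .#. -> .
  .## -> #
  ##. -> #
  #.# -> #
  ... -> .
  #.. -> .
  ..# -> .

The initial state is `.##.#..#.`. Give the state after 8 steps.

........#

step 1: ####....#
step 2: ...#....#
step 3: ........#
step 4: ........#  (fixed point — unchanged through step 8)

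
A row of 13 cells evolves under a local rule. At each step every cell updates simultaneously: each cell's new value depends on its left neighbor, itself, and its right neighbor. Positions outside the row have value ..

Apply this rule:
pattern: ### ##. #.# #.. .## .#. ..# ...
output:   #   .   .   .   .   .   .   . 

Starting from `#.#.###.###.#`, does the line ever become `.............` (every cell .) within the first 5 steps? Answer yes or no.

yes

.....#...#...
.............
all cells are . at step 2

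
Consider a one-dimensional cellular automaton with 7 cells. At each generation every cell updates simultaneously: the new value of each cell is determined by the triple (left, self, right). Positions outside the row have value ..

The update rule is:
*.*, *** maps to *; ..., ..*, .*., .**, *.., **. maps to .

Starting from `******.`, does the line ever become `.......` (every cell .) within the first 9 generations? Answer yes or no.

yes

.****..
..**...
.......
all cells are . at generation 3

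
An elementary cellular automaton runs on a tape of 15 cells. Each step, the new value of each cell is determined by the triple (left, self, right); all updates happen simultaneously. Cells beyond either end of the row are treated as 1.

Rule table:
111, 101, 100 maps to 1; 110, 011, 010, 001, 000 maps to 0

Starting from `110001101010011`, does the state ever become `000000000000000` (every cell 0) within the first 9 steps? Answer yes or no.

no

step 1: 101000010101001
step 2: 010100001010100
step 3: 101010000101010
step 4: 010101000010101
step 5: 101010100001010
step 6: 010101010000101
step 7: 101010101000010
step 8: 010101010100001
step 9: 101010101010000
step 9 is 101010101010000, still not uniform 0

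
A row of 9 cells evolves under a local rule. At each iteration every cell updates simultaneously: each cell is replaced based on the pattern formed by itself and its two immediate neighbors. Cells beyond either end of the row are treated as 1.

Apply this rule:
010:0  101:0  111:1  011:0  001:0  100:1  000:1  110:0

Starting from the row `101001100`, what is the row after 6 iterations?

000100010
110011000
101000110
000110000
110001110
101100100

101100100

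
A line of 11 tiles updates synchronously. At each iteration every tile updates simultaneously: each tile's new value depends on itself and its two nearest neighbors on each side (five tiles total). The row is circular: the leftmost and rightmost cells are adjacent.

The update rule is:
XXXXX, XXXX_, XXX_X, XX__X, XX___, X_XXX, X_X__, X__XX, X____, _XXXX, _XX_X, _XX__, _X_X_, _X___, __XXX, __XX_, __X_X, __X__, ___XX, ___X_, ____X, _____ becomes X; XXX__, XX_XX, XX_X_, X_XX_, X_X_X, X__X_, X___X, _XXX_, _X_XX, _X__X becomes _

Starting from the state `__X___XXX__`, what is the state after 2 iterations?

XXXX_XX__XX
XXXX__XXXXX

XXXX__XXXXX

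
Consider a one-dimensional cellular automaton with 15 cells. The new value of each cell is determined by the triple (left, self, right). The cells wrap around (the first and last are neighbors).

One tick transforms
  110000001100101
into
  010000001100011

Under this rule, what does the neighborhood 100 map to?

0

At position 2 the neighborhood is 100; the next row has 0 there.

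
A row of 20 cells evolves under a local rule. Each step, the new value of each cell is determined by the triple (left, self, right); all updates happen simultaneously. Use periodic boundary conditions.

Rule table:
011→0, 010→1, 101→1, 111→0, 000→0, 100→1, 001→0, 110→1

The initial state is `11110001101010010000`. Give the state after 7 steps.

00011000111111011000
00001100000001101100
00000110000000110110
00000011000000011011
10000001100000001101
11000000110000000110
01100000011000000011

01100000011000000011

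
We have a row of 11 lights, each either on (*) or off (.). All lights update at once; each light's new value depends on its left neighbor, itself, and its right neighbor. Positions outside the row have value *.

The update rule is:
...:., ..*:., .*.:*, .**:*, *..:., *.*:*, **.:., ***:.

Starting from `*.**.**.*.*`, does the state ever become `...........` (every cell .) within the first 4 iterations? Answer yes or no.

iteration 1: .**.**.****
iteration 2: **.**.**...
iteration 3: ..**.**....
iteration 4: ..*.**.....
iteration 4 is ..*.**....., still not uniform .

no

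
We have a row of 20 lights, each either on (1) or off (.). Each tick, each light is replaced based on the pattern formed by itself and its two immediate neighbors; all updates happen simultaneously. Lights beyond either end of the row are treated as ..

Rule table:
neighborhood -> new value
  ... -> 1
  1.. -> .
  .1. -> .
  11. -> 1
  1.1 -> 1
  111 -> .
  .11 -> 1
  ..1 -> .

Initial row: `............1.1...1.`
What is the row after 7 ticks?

11111111111..1..1...
1.........1.......11
..1111111...11111.11
1.1.....1.1.1...1111
.1..111..1.1..1.1..1
....1.1...1....1....
111..1..1...11...111

111..1..1...11...111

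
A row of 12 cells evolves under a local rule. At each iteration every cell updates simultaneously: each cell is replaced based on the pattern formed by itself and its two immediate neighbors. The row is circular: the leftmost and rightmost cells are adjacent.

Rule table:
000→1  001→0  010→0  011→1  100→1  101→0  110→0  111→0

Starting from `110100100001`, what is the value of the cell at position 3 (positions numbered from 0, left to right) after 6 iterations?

000010011101
111001010000
100100001110
010011101000
001010000111
100001110100
position 3 holds 0

0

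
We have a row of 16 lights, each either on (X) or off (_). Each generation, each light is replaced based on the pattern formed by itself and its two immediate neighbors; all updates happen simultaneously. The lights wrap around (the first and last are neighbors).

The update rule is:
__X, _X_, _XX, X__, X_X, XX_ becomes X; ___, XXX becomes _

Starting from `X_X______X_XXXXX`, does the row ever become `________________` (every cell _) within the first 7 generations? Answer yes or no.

yes

XXXX____XXXX____
X__XX__XX__XX__X
XXXXXXXXXXXXXXXX
________________
all cells are _ at generation 4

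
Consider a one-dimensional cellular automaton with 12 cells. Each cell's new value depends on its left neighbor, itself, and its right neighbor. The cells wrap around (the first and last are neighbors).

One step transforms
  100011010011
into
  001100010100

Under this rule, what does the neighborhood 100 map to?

At position 1 the neighborhood is 100; the next row has 0 there.

0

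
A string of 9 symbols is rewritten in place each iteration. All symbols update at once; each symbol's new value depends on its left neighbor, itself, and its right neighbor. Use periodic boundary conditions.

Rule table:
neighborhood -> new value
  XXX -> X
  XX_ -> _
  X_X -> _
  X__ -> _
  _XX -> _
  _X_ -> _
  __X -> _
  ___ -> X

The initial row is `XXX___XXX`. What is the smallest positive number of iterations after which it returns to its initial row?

6

XX__X__XX
X_______X
__XXXXX__
X__XXX__X
____X____
XXX___XXX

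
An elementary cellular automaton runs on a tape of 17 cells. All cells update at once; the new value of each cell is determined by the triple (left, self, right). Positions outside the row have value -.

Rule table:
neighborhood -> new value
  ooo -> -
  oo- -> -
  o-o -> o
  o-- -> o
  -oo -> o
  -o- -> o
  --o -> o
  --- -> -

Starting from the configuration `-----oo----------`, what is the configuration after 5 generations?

oo-oo-oo---o-----

----oo-o---------
---oo-ooo--------
--oo-oo--o-------
-oo-oo-oooo------
oo-oo-oo---o-----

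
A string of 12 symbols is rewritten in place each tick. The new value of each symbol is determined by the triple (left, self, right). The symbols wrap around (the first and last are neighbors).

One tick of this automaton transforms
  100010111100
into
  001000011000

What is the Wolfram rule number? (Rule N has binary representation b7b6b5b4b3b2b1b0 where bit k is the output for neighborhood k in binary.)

position 7: 111 → 1  (bit 7 = 1)
position 9: 110 → 0  (bit 6 = 0)
position 5: 101 → 0  (bit 5 = 0)
position 1: 100 → 0  (bit 4 = 0)
position 6: 011 → 0  (bit 3 = 0)
position 0: 010 → 0  (bit 2 = 0)
position 3: 001 → 0  (bit 1 = 0)
position 2: 000 → 1  (bit 0 = 1)
bits b7..b0 = 10000001 = 129

129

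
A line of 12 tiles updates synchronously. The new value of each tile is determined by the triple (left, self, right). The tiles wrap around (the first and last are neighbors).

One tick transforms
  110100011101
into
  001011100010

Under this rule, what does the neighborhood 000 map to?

1

At position 5 the neighborhood is 000; the next row has 1 there.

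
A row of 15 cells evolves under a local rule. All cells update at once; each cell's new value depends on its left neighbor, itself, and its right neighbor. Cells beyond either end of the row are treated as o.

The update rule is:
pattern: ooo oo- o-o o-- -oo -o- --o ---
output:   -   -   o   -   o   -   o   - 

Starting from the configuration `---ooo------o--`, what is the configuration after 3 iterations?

--oo-------o--o
-oo-------o--oo
oo-------o--oo-

oo-------o--oo-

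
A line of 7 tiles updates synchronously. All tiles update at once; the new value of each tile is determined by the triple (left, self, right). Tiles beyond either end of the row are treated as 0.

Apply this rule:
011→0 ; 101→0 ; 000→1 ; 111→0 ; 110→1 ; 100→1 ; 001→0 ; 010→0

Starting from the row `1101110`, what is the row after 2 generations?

0100011
0011001

0011001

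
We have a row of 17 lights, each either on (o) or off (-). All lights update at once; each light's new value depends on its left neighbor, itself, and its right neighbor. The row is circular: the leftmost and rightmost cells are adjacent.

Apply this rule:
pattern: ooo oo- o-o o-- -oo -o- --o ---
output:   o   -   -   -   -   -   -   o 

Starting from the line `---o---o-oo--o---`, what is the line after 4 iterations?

iteration 1: oo---o---------oo
iteration 2: o--o---ooooooo--o
iteration 3: -----o--ooooo----
iteration 4: oooo-----ooo--ooo

oooo-----ooo--ooo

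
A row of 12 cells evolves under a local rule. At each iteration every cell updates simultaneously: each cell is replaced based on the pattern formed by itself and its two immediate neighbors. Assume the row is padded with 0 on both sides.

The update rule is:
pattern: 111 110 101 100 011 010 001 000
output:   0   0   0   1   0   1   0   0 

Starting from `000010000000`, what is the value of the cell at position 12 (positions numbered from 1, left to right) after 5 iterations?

0

000011000000
000000100000
000000110000
000000001000
000000001100
position 12 holds 0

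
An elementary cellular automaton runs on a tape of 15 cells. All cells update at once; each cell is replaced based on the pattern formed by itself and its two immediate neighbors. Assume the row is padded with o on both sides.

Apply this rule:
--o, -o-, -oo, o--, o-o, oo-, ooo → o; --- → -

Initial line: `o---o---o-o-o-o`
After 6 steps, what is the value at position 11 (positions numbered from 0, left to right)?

o

oo-ooo-oooooooo
ooooooooooooooo
ooooooooooooooo  (fixed point — unchanged through step 6)
position 11 holds o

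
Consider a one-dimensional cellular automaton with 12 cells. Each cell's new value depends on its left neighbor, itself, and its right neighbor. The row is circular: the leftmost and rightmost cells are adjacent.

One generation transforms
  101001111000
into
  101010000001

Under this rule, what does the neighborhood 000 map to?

0

At position 10 the neighborhood is 000; the next row has 0 there.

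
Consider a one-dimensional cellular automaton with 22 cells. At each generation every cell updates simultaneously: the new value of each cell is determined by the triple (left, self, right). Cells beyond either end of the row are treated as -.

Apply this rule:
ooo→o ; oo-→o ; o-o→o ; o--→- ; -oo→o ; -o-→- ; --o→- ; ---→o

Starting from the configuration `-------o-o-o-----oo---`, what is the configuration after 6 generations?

oooooo--o-o--ooo-oo-oo
oooooo---o---ooooooooo
oooooo-o---o-ooooooooo
ooooooo--o--oooooooooo
ooooooo-----oooooooooo
ooooooo-ooo-oooooooooo

ooooooo-ooo-oooooooooo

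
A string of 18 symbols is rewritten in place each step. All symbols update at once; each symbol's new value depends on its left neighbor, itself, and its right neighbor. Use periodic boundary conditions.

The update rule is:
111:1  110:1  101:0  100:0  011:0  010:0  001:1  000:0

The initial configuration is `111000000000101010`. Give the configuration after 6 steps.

000000100000001000

011000000001000000
101000000010000000
000000000100000001
000000001000000010
000000010000000100
000000100000001000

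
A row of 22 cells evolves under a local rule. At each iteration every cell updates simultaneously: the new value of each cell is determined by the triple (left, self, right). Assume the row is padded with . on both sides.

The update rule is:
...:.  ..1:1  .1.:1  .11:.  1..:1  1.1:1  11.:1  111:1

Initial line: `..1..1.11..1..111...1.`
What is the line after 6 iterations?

11.11.111111.111111.11

.111111.111111.111.111
1.111111.111111.111.11
11.111111.111111.111.1
.11.111111.111111.1111
1.11.111111.111111.111
11.11.111111.111111.11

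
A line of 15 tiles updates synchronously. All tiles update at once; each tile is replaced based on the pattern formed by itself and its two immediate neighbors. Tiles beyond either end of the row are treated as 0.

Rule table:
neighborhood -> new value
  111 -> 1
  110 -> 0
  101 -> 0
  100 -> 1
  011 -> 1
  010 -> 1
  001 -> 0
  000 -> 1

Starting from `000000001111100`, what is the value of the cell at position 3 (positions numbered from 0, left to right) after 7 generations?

0

111111101111011
111111001110010
111110101101011
111100101001010
111010101101011
110010101001010
101010101101011
position 3 holds 0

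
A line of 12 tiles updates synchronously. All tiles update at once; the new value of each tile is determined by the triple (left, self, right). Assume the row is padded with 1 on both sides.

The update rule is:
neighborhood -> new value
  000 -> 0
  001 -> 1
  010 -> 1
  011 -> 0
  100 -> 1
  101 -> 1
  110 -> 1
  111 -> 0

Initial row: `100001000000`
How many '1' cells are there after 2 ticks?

110011100001
011100110010
count of 1: 6

6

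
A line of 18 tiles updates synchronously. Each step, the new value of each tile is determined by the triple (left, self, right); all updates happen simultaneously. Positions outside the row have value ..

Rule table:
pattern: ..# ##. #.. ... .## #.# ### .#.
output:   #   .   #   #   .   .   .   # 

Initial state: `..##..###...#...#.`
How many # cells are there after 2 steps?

##..##...#########
..##..###.........
count of #: 5

5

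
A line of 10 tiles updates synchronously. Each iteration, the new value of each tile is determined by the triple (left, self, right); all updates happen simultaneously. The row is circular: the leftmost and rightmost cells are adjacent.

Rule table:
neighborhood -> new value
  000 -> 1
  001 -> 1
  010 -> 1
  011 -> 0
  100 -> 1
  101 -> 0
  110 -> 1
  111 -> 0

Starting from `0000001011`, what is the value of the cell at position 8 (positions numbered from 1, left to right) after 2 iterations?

1

1111111001
0000001110
position 8 holds 1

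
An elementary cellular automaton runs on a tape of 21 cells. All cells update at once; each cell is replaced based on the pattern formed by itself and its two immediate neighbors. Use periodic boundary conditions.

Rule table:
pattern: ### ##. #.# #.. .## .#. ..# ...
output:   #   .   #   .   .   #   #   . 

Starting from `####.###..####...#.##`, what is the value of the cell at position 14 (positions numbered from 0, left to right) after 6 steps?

###.#.#..#.##...###.#
##.####.###....#.#.#.
..#.##.#.#....#######
.###..####...#.#####.
#.#..#.##...###.###..
###.###....#.#.#.#..#
position 14 holds .

.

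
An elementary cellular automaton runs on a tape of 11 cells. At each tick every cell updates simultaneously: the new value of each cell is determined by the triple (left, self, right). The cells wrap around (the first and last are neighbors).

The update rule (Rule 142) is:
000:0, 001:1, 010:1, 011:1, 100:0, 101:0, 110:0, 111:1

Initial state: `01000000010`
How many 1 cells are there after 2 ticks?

3

11000000110
10000001100
count of 1: 3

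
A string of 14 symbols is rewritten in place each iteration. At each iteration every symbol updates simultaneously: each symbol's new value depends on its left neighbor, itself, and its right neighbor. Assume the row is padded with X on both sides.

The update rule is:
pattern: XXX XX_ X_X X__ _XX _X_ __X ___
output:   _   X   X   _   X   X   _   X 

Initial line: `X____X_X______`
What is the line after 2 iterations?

X_XX_XXX_XXXX_
XXXXXX_XXX__XX

XXXXXX_XXX__XX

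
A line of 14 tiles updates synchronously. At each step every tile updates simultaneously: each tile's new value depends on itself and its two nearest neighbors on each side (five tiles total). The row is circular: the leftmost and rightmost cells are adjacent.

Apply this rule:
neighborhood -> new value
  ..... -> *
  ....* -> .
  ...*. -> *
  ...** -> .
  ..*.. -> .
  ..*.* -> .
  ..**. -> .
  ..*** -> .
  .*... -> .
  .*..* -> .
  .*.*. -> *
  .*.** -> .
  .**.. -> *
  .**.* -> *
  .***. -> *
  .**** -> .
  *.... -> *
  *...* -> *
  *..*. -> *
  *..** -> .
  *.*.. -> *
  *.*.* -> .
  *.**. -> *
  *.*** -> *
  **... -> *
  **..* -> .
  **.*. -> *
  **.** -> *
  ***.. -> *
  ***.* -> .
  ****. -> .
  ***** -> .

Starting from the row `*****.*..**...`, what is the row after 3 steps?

..***..**.....

.....**...***.
***...***..***
..***..**.....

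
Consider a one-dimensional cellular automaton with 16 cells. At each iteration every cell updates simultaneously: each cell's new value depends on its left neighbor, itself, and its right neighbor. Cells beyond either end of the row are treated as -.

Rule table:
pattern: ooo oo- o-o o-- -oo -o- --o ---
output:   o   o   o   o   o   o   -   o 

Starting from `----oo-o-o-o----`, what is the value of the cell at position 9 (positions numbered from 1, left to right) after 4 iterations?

ooo-oooooooooooo
oooooooooooooooo
oooooooooooooooo  (fixed point — unchanged through iteration 4)
position 9 holds o

o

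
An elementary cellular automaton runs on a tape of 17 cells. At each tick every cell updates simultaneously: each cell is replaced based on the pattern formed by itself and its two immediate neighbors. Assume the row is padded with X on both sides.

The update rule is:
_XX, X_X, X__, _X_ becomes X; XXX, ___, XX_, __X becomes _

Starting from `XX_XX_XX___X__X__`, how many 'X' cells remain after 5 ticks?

9

__XX_XX_X__XX_XX_
X_X_XX_XXX_X_XX_X
_XXXX_XX__XXXX_XX
XX___XX_X_X___XX_
__X__X_XXXXX__X_X
count of X: 9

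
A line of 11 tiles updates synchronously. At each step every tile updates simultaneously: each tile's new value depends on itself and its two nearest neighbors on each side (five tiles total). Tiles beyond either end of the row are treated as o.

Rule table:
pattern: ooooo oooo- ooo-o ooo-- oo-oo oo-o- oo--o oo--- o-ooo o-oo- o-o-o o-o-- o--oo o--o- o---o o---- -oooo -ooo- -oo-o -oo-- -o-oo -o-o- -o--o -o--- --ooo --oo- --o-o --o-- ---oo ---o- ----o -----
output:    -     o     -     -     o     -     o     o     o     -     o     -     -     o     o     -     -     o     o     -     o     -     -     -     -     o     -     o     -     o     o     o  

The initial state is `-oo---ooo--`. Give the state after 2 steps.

o--oo--o-o-
-o-o-oo--oo

-o-o-oo--oo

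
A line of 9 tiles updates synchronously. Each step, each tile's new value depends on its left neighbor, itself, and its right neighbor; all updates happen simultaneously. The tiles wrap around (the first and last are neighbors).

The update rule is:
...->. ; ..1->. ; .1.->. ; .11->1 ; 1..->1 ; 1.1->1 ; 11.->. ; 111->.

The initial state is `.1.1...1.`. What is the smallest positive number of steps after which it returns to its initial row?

..1.1...1
1..1.1...
.1..1.1..
..1..1.1.
...1..1.1
1...1..1.
.1...1..1
1.1...1..
.1.1...1.

9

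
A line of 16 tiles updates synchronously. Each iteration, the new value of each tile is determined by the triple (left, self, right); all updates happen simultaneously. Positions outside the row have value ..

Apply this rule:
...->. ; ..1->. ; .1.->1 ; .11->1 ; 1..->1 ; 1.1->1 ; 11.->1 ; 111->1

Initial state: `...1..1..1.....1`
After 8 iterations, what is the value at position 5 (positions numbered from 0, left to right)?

1

...11.11.11....1
...111111111...1
...1111111111..1
...11111111111.1
...1111111111111
...1111111111111  (fixed point — unchanged through iteration 8)
position 5 holds 1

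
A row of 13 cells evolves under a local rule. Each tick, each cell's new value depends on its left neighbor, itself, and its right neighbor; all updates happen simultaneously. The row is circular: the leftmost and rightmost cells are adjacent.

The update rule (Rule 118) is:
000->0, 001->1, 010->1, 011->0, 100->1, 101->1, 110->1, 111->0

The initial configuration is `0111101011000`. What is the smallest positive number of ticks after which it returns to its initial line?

3

1000111101100
1101000110111
0111101011000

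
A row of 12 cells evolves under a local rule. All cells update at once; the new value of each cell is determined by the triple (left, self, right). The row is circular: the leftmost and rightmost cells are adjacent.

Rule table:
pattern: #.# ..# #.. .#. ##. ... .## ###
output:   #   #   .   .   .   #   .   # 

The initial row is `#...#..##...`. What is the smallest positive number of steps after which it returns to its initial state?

..##..#...##
.#...#..##..
#..##..#...#
..#...#..##.
##..##..#...
...#...#..##
.##..##..#..
#...#...#..#
..##..##..#.
##...#...#..
...##..##..#
.##...#...#.
#...##..##..
..##...#...#
.#...##..##.
#..##...#...
..#...##..##
.#..##...#..
#..#...##..#
..#..##...#.
##..#...##..
...#..##...#
.##..#...##.
#...#..##...

24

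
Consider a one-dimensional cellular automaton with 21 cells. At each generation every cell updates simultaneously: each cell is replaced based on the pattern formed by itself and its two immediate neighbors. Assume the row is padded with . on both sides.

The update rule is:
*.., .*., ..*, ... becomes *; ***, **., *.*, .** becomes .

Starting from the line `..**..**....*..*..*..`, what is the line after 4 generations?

..**..**.............

generation 1: **..**..*************
generation 2: ..**..**.............
generation 3: **..**..*************  (repeats generation 1; period 2)
generation 4: ..**..**.............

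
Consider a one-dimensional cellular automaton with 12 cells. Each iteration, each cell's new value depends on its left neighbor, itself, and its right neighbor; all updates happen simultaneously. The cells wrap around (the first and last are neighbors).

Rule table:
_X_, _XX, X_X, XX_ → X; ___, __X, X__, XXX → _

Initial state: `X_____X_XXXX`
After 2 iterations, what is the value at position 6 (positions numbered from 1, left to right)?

X_____XXX___
X_____X_X___
position 6 holds _

_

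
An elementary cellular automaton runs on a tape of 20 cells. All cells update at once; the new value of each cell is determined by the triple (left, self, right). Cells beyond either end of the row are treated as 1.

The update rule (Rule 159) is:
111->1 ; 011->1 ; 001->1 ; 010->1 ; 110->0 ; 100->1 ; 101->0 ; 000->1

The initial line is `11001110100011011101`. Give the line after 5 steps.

11001111100110011111

10111100111110011001
00111011111101110111
11110011111001100111
11101111110111011111
11001111100110011111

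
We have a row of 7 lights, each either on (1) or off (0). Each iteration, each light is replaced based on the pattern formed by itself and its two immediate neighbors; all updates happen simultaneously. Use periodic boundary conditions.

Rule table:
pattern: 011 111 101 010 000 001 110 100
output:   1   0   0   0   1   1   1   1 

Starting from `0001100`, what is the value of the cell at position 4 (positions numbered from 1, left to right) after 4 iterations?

1111111
0000000
1111111  (repeats iteration 1; period 2)
iteration 4: 0000000
position 4 holds 0

0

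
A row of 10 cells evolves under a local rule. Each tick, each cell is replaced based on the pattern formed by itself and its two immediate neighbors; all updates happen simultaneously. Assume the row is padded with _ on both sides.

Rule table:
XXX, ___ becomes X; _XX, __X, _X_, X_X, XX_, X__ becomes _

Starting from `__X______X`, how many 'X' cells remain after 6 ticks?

4

X___XXXX__
__X__XX__X
X_________
__XXXXXXXX
X__XXXXXX_
____XXXX__
count of X: 4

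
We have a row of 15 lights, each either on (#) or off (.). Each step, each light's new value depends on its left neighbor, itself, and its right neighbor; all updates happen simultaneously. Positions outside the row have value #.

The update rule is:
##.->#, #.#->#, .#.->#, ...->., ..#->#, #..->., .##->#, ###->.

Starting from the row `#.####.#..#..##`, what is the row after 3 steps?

###..###.##.##.
..#.##.########
.#######.......

.#######.......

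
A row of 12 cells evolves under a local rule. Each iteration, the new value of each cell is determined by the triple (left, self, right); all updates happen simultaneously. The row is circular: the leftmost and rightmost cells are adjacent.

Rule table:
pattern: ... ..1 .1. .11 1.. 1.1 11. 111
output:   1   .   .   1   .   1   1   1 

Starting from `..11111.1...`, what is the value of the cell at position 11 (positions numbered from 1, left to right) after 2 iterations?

1.111111..11
11111111..11
position 11 holds 1

1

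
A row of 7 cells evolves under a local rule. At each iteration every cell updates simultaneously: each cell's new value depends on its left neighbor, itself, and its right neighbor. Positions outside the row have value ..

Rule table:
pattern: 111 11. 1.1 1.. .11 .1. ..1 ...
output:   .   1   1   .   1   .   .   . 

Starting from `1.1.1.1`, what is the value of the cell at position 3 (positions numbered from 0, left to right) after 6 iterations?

.

.1.1.1.
..1.1..
...1...
.......
.......  (fixed point — unchanged through iteration 6)
position 3 holds .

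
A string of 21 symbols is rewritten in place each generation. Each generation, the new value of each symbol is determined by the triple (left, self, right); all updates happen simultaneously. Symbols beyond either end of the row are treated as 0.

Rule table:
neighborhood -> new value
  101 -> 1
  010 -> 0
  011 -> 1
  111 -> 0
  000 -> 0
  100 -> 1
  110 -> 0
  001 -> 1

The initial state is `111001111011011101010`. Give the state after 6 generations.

generation 1: 100111000110110010101
generation 2: 011100101101101101010
generation 3: 110011011011011010101
generation 4: 101110110110110101010
generation 5: 011001101101101010101
generation 6: 110111011011010101010

110111011011010101010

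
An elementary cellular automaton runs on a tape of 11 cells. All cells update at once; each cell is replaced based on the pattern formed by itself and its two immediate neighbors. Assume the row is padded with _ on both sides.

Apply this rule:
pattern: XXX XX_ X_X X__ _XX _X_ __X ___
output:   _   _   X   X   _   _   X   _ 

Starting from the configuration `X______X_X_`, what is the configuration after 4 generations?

X_X__X_X_X_

_X____X_X_X
X_X__X_X_X_
_X_XX_X_X_X
X_X__X_X_X_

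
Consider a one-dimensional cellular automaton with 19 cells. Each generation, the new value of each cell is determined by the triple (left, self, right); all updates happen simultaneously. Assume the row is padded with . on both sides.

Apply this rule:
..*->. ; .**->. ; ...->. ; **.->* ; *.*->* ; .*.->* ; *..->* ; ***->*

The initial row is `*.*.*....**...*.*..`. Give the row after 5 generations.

....******....**..*

generation 1: ******....**..****.
generation 2: .******....**..****
generation 3: ..******....**..***
generation 4: ...******....**..**
generation 5: ....******....**..*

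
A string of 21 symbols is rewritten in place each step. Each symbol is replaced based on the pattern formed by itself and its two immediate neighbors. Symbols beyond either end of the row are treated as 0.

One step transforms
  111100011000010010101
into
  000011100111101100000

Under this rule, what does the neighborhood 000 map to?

At position 5 the neighborhood is 000; the next row has 1 there.

1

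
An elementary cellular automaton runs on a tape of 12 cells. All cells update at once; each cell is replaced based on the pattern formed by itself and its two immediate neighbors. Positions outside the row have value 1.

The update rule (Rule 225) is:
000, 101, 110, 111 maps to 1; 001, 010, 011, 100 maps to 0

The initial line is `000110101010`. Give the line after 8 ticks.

111101110001

tick 1: 010011010101
tick 2: 100001101010
tick 3: 101100110101
tick 4: 110100011010
tick 5: 111001001101
tick 6: 111000000110
tick 7: 111011110011
tick 8: 111101110001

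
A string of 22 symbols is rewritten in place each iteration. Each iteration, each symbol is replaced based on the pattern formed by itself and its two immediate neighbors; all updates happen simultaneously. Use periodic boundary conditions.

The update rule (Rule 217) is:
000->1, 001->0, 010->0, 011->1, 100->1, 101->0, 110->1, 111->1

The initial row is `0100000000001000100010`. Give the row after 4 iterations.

1011111111110111011111

0011111111100110011001
1011111111110111011100
0011111111110111011110
1011111111110111011111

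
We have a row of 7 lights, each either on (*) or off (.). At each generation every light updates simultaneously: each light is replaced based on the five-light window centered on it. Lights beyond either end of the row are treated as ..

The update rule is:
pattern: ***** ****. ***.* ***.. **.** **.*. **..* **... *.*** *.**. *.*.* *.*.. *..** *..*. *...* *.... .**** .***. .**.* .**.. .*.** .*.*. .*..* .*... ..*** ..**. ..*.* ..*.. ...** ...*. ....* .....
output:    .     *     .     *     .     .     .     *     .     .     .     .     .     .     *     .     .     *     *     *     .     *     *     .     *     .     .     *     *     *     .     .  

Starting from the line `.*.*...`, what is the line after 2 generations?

*.*....
.*.....

.*.....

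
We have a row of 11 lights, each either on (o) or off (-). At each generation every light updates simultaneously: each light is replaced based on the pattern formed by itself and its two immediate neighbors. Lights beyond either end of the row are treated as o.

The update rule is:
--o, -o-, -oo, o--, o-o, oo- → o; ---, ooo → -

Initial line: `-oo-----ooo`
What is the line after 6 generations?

oooooo-----

oooo---oo--
---oo-ooooo
o-ooooo----
ooo---oo--o
--oo-oooooo
oooooo-----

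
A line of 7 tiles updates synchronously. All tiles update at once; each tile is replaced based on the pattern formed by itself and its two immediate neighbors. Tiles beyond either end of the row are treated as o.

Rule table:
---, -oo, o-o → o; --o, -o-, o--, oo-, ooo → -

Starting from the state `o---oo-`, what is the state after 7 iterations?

-ooo--o

iteration 1: --o-o-o
iteration 2: ---o-oo
iteration 3: -o--oo-
iteration 4: o---o-o
iteration 5: --o--oo
iteration 6: -----o-
iteration 7: -ooo--o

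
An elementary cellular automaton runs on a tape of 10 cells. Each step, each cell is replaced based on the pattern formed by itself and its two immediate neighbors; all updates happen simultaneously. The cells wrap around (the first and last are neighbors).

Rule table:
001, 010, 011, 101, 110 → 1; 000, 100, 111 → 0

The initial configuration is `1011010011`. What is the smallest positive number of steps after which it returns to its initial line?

5

1111110110
1000011111
1000110000
1001110001
1011010011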